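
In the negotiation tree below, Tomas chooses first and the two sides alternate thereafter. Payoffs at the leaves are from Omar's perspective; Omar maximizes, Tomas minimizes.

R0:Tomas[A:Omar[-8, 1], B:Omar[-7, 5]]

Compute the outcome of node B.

5

B (Omar): max(-7, 5) = 5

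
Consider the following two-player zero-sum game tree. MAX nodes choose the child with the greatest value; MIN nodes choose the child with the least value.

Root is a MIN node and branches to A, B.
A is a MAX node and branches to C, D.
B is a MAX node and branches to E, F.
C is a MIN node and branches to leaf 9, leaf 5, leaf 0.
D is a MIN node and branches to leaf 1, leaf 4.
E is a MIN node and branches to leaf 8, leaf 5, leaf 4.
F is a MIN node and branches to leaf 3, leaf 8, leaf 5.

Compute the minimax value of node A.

C (MIN): min(9, 5, 0) = 0
D (MIN): min(1, 4) = 1
A (MAX): max(0, 1) = 1

1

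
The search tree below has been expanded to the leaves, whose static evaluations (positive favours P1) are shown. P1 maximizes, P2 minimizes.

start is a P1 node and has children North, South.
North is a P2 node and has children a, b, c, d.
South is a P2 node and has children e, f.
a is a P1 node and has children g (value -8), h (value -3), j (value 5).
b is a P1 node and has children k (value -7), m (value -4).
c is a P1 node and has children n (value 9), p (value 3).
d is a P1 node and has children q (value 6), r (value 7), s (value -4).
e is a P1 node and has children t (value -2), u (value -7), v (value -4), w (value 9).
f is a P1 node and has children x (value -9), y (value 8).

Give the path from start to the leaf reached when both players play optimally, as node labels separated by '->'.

a (P1): max(-8, -3, 5) = 5
b (P1): max(-7, -4) = -4
c (P1): max(9, 3) = 9
d (P1): max(6, 7, -4) = 7
North (P2): min(5, -4, 9, 7) = -4
e (P1): max(-2, -7, -4, 9) = 9
f (P1): max(-9, 8) = 8
South (P2): min(9, 8) = 8
start (P1): max(-4, 8) = 8
At start, P1 picks South (highest: 8).
At South, P2 picks f (lowest: 8).
At f, P1 picks y (highest: 8).
Terminal value 8.

start -> South -> f -> y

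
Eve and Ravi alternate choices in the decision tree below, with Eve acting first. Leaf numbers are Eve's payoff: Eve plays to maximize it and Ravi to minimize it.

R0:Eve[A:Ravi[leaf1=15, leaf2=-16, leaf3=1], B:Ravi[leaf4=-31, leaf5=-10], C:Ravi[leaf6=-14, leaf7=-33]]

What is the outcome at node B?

-31

B (Ravi): min(-31, -10) = -31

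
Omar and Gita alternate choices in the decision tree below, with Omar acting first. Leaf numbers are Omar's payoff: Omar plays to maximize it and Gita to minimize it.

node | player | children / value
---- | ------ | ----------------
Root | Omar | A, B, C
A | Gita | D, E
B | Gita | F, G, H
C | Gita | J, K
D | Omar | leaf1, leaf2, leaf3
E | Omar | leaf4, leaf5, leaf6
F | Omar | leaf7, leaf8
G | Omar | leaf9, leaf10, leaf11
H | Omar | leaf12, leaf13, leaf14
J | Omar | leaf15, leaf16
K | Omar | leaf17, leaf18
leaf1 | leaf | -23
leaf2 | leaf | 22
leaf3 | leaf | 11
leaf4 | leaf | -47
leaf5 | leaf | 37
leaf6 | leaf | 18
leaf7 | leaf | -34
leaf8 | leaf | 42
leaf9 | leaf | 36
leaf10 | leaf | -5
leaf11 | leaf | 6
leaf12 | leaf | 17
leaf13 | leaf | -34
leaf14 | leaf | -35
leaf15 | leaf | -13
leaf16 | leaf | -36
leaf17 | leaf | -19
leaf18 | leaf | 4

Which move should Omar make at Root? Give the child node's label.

A

D (Omar): max(-23, 22, 11) = 22
E (Omar): max(-47, 37, 18) = 37
A (Gita): min(22, 37) = 22
F (Omar): max(-34, 42) = 42
G (Omar): max(36, -5, 6) = 36
H (Omar): max(17, -34, -35) = 17
B (Gita): min(42, 36, 17) = 17
J (Omar): max(-13, -36) = -13
K (Omar): max(-19, 4) = 4
C (Gita): min(-13, 4) = -13
Root (Omar): max(22, 17, -13) = 22
Omar at Root wants the highest of {A=22, B=17, C=-13}, so chooses A.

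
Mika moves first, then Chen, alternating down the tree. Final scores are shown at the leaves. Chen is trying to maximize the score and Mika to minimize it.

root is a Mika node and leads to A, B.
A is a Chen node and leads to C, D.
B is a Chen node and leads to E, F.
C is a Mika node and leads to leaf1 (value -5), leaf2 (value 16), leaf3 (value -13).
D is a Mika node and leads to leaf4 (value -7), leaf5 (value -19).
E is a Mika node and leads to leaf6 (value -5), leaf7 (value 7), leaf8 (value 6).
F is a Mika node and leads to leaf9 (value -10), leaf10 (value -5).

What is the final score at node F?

-10

F (Mika): min(-10, -5) = -10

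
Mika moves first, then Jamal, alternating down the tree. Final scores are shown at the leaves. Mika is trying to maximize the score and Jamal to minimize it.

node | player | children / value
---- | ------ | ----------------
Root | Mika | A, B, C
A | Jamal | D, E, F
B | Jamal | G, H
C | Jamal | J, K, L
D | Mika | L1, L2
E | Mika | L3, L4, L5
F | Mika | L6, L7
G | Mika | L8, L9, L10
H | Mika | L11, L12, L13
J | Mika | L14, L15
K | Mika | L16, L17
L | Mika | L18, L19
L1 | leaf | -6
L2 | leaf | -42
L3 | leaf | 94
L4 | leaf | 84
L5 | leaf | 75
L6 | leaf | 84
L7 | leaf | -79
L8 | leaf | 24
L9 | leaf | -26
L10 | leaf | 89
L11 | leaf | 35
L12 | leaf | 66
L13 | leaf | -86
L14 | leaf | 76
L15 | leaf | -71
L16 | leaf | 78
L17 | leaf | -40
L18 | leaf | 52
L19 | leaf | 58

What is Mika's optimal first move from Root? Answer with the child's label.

B

D (Mika): max(-6, -42) = -6
E (Mika): max(94, 84, 75) = 94
F (Mika): max(84, -79) = 84
A (Jamal): min(-6, 94, 84) = -6
G (Mika): max(24, -26, 89) = 89
H (Mika): max(35, 66, -86) = 66
B (Jamal): min(89, 66) = 66
J (Mika): max(76, -71) = 76
K (Mika): max(78, -40) = 78
L (Mika): max(52, 58) = 58
C (Jamal): min(76, 78, 58) = 58
Root (Mika): max(-6, 66, 58) = 66
Mika at Root wants the highest of {A=-6, B=66, C=58}, so chooses B.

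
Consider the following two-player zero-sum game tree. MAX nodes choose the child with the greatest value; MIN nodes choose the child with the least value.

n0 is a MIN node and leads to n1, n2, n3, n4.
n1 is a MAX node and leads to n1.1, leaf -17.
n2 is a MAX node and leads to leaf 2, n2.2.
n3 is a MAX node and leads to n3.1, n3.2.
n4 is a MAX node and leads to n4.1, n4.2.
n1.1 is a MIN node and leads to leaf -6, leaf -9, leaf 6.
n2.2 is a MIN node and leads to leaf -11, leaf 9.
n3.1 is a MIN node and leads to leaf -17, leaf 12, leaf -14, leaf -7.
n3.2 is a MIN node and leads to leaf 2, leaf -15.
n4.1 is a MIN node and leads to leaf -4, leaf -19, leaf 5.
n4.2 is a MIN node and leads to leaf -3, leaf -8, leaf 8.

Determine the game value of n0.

n1.1 (MIN): min(-6, -9, 6) = -9
n1 (MAX): max(-9, -17) = -9
n2.2 (MIN): min(-11, 9) = -11
n2 (MAX): max(2, -11) = 2
n3.1 (MIN): min(-17, 12, -14, -7) = -17
n3.2 (MIN): min(2, -15) = -15
n3 (MAX): max(-17, -15) = -15
n4.1 (MIN): min(-4, -19, 5) = -19
n4.2 (MIN): min(-3, -8, 8) = -8
n4 (MAX): max(-19, -8) = -8
n0 (MIN): min(-9, 2, -15, -8) = -15

-15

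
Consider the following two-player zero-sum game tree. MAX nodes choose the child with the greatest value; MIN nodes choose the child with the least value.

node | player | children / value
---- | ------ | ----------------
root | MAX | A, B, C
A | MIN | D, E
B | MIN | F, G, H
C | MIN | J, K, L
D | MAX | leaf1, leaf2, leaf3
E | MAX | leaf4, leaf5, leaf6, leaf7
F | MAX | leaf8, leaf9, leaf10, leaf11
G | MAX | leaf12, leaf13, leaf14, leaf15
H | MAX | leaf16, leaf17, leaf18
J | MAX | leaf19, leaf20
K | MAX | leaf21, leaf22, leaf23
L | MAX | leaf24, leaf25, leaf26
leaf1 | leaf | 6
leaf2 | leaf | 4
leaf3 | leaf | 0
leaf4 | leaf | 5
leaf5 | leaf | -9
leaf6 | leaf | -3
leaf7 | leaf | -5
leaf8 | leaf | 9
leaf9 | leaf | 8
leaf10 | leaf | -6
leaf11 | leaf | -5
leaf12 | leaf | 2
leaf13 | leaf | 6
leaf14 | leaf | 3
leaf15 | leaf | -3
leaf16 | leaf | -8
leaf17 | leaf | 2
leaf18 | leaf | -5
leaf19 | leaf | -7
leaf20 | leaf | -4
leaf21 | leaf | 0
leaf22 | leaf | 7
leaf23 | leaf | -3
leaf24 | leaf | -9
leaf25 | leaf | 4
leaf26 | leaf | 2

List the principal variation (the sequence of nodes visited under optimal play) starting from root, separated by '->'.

root -> A -> E -> leaf4

D (MAX): max(6, 4, 0) = 6
E (MAX): max(5, -9, -3, -5) = 5
A (MIN): min(6, 5) = 5
F (MAX): max(9, 8, -6, -5) = 9
G (MAX): max(2, 6, 3, -3) = 6
H (MAX): max(-8, 2, -5) = 2
B (MIN): min(9, 6, 2) = 2
J (MAX): max(-7, -4) = -4
K (MAX): max(0, 7, -3) = 7
L (MAX): max(-9, 4, 2) = 4
C (MIN): min(-4, 7, 4) = -4
root (MAX): max(5, 2, -4) = 5
At root, MAX picks A (highest: 5).
At A, MIN picks E (lowest: 5).
At E, MAX picks leaf4 (highest: 5).
Terminal value 5.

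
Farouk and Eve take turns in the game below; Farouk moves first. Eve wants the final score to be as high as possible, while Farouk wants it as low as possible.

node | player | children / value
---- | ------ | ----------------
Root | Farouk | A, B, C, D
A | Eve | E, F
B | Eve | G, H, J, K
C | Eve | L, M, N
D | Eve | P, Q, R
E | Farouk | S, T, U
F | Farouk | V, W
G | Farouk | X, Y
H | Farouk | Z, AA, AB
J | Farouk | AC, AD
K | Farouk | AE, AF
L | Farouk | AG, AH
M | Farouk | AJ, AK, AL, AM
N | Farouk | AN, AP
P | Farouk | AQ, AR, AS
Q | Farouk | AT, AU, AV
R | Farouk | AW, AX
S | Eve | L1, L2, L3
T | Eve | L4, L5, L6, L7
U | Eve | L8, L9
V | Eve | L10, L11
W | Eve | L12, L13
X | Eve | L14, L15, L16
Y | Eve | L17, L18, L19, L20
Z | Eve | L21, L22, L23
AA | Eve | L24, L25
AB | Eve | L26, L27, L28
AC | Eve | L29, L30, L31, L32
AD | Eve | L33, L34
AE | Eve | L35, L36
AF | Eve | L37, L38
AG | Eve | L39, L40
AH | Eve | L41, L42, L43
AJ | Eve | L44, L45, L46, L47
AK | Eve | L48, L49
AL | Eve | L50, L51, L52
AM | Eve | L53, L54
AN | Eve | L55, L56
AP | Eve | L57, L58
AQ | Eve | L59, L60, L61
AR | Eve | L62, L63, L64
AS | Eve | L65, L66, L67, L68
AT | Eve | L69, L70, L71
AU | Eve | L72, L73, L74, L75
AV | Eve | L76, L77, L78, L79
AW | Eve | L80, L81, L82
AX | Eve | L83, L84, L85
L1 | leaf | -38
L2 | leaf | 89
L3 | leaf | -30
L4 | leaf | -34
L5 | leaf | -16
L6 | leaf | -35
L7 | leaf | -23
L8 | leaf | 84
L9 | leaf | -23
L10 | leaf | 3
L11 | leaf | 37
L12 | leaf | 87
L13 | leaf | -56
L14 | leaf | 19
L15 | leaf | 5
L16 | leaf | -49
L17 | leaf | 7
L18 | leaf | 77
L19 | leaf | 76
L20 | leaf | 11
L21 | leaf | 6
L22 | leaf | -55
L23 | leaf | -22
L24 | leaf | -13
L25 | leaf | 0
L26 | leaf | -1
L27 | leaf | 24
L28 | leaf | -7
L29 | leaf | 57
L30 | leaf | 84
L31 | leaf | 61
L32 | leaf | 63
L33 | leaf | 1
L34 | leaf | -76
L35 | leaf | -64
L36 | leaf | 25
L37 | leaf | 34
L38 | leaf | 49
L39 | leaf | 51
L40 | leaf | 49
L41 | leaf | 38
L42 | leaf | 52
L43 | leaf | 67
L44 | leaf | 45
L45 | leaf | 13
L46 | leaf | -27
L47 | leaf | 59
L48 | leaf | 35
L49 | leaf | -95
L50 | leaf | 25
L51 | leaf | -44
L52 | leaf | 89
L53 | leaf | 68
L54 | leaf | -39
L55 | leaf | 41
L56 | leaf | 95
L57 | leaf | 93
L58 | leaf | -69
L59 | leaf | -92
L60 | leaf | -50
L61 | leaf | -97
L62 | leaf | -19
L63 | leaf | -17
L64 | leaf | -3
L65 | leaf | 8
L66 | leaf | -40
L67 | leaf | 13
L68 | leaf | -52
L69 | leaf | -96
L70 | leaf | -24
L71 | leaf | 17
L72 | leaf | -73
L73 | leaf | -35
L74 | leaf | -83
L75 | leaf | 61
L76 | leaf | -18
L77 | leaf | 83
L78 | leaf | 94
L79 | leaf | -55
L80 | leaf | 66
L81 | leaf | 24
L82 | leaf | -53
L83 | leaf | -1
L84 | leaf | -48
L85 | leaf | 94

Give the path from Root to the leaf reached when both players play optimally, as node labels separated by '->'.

Root -> B -> K -> AE -> L36

S (Eve): max(-38, 89, -30) = 89
T (Eve): max(-34, -16, -35, -23) = -16
U (Eve): max(84, -23) = 84
E (Farouk): min(89, -16, 84) = -16
V (Eve): max(3, 37) = 37
W (Eve): max(87, -56) = 87
F (Farouk): min(37, 87) = 37
A (Eve): max(-16, 37) = 37
X (Eve): max(19, 5, -49) = 19
Y (Eve): max(7, 77, 76, 11) = 77
G (Farouk): min(19, 77) = 19
Z (Eve): max(6, -55, -22) = 6
AA (Eve): max(-13, 0) = 0
AB (Eve): max(-1, 24, -7) = 24
H (Farouk): min(6, 0, 24) = 0
AC (Eve): max(57, 84, 61, 63) = 84
AD (Eve): max(1, -76) = 1
J (Farouk): min(84, 1) = 1
AE (Eve): max(-64, 25) = 25
AF (Eve): max(34, 49) = 49
K (Farouk): min(25, 49) = 25
B (Eve): max(19, 0, 1, 25) = 25
AG (Eve): max(51, 49) = 51
AH (Eve): max(38, 52, 67) = 67
L (Farouk): min(51, 67) = 51
AJ (Eve): max(45, 13, -27, 59) = 59
AK (Eve): max(35, -95) = 35
AL (Eve): max(25, -44, 89) = 89
AM (Eve): max(68, -39) = 68
M (Farouk): min(59, 35, 89, 68) = 35
AN (Eve): max(41, 95) = 95
AP (Eve): max(93, -69) = 93
N (Farouk): min(95, 93) = 93
C (Eve): max(51, 35, 93) = 93
AQ (Eve): max(-92, -50, -97) = -50
AR (Eve): max(-19, -17, -3) = -3
AS (Eve): max(8, -40, 13, -52) = 13
P (Farouk): min(-50, -3, 13) = -50
AT (Eve): max(-96, -24, 17) = 17
AU (Eve): max(-73, -35, -83, 61) = 61
AV (Eve): max(-18, 83, 94, -55) = 94
Q (Farouk): min(17, 61, 94) = 17
AW (Eve): max(66, 24, -53) = 66
AX (Eve): max(-1, -48, 94) = 94
R (Farouk): min(66, 94) = 66
D (Eve): max(-50, 17, 66) = 66
Root (Farouk): min(37, 25, 93, 66) = 25
At Root, Farouk picks B (lowest: 25).
At B, Eve picks K (highest: 25).
At K, Farouk picks AE (lowest: 25).
At AE, Eve picks L36 (highest: 25).
Terminal value 25.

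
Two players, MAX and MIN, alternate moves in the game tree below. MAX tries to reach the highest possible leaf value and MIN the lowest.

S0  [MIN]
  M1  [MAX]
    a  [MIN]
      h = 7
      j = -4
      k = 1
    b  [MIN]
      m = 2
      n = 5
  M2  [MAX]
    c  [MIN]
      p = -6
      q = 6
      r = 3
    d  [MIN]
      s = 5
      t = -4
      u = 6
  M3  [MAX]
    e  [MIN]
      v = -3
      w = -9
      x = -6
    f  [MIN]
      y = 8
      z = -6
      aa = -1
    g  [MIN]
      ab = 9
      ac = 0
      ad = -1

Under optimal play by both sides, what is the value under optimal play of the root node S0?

a (MIN): min(7, -4, 1) = -4
b (MIN): min(2, 5) = 2
M1 (MAX): max(-4, 2) = 2
c (MIN): min(-6, 6, 3) = -6
d (MIN): min(5, -4, 6) = -4
M2 (MAX): max(-6, -4) = -4
e (MIN): min(-3, -9, -6) = -9
f (MIN): min(8, -6, -1) = -6
g (MIN): min(9, 0, -1) = -1
M3 (MAX): max(-9, -6, -1) = -1
S0 (MIN): min(2, -4, -1) = -4

-4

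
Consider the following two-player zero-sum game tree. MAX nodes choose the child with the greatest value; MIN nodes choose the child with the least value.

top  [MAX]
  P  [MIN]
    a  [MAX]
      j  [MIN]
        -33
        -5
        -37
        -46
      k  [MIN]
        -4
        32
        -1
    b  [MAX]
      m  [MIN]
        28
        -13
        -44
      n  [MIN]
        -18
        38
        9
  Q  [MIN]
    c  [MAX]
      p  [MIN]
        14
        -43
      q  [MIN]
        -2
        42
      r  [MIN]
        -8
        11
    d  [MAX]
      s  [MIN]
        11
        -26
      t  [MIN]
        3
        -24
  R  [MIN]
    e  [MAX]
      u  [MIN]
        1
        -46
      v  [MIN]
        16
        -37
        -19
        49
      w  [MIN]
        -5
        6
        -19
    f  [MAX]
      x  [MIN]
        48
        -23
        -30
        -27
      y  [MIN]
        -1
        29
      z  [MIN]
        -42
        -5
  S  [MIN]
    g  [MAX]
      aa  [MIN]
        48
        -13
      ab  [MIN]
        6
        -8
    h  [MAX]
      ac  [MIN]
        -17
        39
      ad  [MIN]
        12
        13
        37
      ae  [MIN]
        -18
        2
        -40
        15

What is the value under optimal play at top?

-8

j (MIN): min(-33, -5, -37, -46) = -46
k (MIN): min(-4, 32, -1) = -4
a (MAX): max(-46, -4) = -4
m (MIN): min(28, -13, -44) = -44
n (MIN): min(-18, 38, 9) = -18
b (MAX): max(-44, -18) = -18
P (MIN): min(-4, -18) = -18
p (MIN): min(14, -43) = -43
q (MIN): min(-2, 42) = -2
r (MIN): min(-8, 11) = -8
c (MAX): max(-43, -2, -8) = -2
s (MIN): min(11, -26) = -26
t (MIN): min(3, -24) = -24
d (MAX): max(-26, -24) = -24
Q (MIN): min(-2, -24) = -24
u (MIN): min(1, -46) = -46
v (MIN): min(16, -37, -19, 49) = -37
w (MIN): min(-5, 6, -19) = -19
e (MAX): max(-46, -37, -19) = -19
x (MIN): min(48, -23, -30, -27) = -30
y (MIN): min(-1, 29) = -1
z (MIN): min(-42, -5) = -42
f (MAX): max(-30, -1, -42) = -1
R (MIN): min(-19, -1) = -19
aa (MIN): min(48, -13) = -13
ab (MIN): min(6, -8) = -8
g (MAX): max(-13, -8) = -8
ac (MIN): min(-17, 39) = -17
ad (MIN): min(12, 13, 37) = 12
ae (MIN): min(-18, 2, -40, 15) = -40
h (MAX): max(-17, 12, -40) = 12
S (MIN): min(-8, 12) = -8
top (MAX): max(-18, -24, -19, -8) = -8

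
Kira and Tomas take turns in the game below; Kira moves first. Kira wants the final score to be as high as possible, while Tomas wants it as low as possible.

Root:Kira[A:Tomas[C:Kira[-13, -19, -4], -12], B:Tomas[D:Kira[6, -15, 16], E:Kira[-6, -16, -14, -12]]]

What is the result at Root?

C (Kira): max(-13, -19, -4) = -4
A (Tomas): min(-4, -12) = -12
D (Kira): max(6, -15, 16) = 16
E (Kira): max(-6, -16, -14, -12) = -6
B (Tomas): min(16, -6) = -6
Root (Kira): max(-12, -6) = -6

-6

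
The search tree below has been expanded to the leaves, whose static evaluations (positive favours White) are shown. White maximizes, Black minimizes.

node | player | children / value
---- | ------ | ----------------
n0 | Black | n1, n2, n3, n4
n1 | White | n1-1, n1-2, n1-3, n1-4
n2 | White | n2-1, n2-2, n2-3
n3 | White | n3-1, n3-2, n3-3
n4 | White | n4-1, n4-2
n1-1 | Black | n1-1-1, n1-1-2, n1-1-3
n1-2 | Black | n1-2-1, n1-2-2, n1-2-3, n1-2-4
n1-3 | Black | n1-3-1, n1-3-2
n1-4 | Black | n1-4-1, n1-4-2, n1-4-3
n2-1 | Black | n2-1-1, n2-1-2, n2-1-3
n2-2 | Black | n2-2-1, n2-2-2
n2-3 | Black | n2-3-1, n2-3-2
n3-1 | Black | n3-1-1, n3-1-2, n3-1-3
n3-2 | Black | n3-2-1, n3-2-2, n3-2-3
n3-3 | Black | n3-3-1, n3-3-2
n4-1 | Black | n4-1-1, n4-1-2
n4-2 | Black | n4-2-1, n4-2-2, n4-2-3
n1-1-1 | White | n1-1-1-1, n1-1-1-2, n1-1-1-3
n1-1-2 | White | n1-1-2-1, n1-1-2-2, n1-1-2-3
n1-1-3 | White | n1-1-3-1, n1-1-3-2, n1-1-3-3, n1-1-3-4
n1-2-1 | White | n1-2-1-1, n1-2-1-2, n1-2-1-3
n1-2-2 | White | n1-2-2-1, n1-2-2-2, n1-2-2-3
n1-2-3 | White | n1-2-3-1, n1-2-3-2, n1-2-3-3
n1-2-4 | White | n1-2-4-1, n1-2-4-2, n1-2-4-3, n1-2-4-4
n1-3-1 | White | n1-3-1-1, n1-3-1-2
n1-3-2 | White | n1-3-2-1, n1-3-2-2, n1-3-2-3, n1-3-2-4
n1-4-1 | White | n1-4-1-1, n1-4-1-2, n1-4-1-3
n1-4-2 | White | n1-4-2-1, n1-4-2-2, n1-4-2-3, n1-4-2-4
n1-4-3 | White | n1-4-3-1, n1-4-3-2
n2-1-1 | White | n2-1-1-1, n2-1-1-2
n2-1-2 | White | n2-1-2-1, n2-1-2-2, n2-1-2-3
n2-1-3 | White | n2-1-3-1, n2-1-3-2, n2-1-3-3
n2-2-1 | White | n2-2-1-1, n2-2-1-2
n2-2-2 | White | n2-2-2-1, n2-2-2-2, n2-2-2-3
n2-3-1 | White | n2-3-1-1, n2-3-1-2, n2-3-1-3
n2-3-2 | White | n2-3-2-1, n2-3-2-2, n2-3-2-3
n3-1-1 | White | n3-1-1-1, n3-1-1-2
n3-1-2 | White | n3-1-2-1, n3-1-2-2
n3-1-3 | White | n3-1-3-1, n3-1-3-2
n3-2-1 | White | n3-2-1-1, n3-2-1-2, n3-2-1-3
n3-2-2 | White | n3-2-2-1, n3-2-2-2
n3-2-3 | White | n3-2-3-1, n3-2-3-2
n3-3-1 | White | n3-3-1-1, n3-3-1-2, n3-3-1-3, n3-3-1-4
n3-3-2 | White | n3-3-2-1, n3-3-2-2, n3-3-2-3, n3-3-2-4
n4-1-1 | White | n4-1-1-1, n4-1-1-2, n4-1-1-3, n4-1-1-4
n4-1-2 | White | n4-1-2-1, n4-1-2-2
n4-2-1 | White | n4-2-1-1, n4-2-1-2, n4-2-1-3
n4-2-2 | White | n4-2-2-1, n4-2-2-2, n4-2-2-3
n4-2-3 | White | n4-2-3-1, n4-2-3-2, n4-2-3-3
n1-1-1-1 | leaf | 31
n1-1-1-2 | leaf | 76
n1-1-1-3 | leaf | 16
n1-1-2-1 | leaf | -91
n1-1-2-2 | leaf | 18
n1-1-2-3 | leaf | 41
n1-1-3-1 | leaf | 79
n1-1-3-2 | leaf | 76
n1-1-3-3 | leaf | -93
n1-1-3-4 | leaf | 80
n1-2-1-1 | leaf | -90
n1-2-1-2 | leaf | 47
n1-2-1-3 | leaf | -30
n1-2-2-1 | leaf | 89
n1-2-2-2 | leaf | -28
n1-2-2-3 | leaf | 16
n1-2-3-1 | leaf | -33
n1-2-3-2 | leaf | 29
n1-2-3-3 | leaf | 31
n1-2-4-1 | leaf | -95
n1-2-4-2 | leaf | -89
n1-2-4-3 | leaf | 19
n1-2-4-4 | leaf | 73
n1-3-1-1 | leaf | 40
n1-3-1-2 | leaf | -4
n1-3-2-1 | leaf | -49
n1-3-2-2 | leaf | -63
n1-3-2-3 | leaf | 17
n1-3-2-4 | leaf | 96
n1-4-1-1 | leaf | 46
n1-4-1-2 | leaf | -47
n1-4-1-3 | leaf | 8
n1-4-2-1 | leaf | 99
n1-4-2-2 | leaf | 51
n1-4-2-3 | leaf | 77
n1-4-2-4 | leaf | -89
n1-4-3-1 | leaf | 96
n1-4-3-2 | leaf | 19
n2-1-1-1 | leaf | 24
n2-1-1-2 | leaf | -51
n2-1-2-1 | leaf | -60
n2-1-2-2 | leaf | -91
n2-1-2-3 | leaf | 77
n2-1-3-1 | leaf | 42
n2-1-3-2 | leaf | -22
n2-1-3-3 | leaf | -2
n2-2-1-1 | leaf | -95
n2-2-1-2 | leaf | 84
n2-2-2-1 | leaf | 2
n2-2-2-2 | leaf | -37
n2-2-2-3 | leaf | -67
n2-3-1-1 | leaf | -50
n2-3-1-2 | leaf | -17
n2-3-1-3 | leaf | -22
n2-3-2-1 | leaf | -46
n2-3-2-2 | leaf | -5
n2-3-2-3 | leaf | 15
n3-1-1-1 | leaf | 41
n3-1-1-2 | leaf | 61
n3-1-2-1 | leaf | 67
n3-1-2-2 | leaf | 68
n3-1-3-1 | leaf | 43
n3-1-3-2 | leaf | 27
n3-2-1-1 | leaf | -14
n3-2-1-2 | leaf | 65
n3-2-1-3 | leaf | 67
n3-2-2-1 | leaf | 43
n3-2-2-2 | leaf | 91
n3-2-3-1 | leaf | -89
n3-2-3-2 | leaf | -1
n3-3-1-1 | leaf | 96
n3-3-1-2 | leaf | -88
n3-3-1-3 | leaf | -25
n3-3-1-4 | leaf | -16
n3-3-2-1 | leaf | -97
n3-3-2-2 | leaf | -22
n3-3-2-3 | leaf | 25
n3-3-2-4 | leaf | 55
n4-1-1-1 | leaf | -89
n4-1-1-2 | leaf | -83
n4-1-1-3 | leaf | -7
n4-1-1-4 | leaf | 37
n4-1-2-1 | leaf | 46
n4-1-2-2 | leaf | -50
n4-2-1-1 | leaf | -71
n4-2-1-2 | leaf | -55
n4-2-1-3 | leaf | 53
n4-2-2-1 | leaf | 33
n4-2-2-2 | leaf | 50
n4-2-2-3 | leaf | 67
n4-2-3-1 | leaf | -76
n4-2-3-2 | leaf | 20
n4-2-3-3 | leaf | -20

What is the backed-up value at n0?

n1-1-1 (White): max(31, 76, 16) = 76
n1-1-2 (White): max(-91, 18, 41) = 41
n1-1-3 (White): max(79, 76, -93, 80) = 80
n1-1 (Black): min(76, 41, 80) = 41
n1-2-1 (White): max(-90, 47, -30) = 47
n1-2-2 (White): max(89, -28, 16) = 89
n1-2-3 (White): max(-33, 29, 31) = 31
n1-2-4 (White): max(-95, -89, 19, 73) = 73
n1-2 (Black): min(47, 89, 31, 73) = 31
n1-3-1 (White): max(40, -4) = 40
n1-3-2 (White): max(-49, -63, 17, 96) = 96
n1-3 (Black): min(40, 96) = 40
n1-4-1 (White): max(46, -47, 8) = 46
n1-4-2 (White): max(99, 51, 77, -89) = 99
n1-4-3 (White): max(96, 19) = 96
n1-4 (Black): min(46, 99, 96) = 46
n1 (White): max(41, 31, 40, 46) = 46
n2-1-1 (White): max(24, -51) = 24
n2-1-2 (White): max(-60, -91, 77) = 77
n2-1-3 (White): max(42, -22, -2) = 42
n2-1 (Black): min(24, 77, 42) = 24
n2-2-1 (White): max(-95, 84) = 84
n2-2-2 (White): max(2, -37, -67) = 2
n2-2 (Black): min(84, 2) = 2
n2-3-1 (White): max(-50, -17, -22) = -17
n2-3-2 (White): max(-46, -5, 15) = 15
n2-3 (Black): min(-17, 15) = -17
n2 (White): max(24, 2, -17) = 24
n3-1-1 (White): max(41, 61) = 61
n3-1-2 (White): max(67, 68) = 68
n3-1-3 (White): max(43, 27) = 43
n3-1 (Black): min(61, 68, 43) = 43
n3-2-1 (White): max(-14, 65, 67) = 67
n3-2-2 (White): max(43, 91) = 91
n3-2-3 (White): max(-89, -1) = -1
n3-2 (Black): min(67, 91, -1) = -1
n3-3-1 (White): max(96, -88, -25, -16) = 96
n3-3-2 (White): max(-97, -22, 25, 55) = 55
n3-3 (Black): min(96, 55) = 55
n3 (White): max(43, -1, 55) = 55
n4-1-1 (White): max(-89, -83, -7, 37) = 37
n4-1-2 (White): max(46, -50) = 46
n4-1 (Black): min(37, 46) = 37
n4-2-1 (White): max(-71, -55, 53) = 53
n4-2-2 (White): max(33, 50, 67) = 67
n4-2-3 (White): max(-76, 20, -20) = 20
n4-2 (Black): min(53, 67, 20) = 20
n4 (White): max(37, 20) = 37
n0 (Black): min(46, 24, 55, 37) = 24

24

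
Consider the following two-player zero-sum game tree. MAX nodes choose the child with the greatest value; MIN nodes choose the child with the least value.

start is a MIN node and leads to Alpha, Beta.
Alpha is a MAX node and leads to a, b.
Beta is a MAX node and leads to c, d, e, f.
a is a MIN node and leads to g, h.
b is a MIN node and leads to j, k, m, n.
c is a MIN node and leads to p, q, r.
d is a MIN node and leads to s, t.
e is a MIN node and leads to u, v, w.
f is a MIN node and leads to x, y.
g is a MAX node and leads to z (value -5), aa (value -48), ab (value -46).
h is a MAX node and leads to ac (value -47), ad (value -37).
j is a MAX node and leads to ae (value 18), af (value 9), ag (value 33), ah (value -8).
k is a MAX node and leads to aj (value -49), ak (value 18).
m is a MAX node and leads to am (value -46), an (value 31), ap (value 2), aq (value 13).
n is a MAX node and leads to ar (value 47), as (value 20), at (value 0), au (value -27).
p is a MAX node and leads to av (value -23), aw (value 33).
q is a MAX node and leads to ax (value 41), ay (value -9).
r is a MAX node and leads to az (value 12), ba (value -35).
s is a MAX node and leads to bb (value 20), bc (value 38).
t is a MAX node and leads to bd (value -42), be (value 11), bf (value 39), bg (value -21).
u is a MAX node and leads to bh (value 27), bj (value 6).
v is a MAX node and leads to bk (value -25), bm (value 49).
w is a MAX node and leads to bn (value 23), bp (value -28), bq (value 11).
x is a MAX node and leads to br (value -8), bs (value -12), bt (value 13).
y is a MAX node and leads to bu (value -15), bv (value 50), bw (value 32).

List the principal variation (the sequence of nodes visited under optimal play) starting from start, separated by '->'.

start -> Alpha -> b -> k -> ak

g (MAX): max(-5, -48, -46) = -5
h (MAX): max(-47, -37) = -37
a (MIN): min(-5, -37) = -37
j (MAX): max(18, 9, 33, -8) = 33
k (MAX): max(-49, 18) = 18
m (MAX): max(-46, 31, 2, 13) = 31
n (MAX): max(47, 20, 0, -27) = 47
b (MIN): min(33, 18, 31, 47) = 18
Alpha (MAX): max(-37, 18) = 18
p (MAX): max(-23, 33) = 33
q (MAX): max(41, -9) = 41
r (MAX): max(12, -35) = 12
c (MIN): min(33, 41, 12) = 12
s (MAX): max(20, 38) = 38
t (MAX): max(-42, 11, 39, -21) = 39
d (MIN): min(38, 39) = 38
u (MAX): max(27, 6) = 27
v (MAX): max(-25, 49) = 49
w (MAX): max(23, -28, 11) = 23
e (MIN): min(27, 49, 23) = 23
x (MAX): max(-8, -12, 13) = 13
y (MAX): max(-15, 50, 32) = 50
f (MIN): min(13, 50) = 13
Beta (MAX): max(12, 38, 23, 13) = 38
start (MIN): min(18, 38) = 18
At start, MIN picks Alpha (lowest: 18).
At Alpha, MAX picks b (highest: 18).
At b, MIN picks k (lowest: 18).
At k, MAX picks ak (highest: 18).
Terminal value 18.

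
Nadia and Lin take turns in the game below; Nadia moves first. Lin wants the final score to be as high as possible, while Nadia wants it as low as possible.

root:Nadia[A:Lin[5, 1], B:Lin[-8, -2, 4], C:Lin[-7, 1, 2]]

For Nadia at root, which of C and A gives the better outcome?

C

C (Lin): max(-7, 1, 2) = 2
A (Lin): max(5, 1) = 5
Nadia prefers the lower value; C=2, A=5. C is better since 2 < 5.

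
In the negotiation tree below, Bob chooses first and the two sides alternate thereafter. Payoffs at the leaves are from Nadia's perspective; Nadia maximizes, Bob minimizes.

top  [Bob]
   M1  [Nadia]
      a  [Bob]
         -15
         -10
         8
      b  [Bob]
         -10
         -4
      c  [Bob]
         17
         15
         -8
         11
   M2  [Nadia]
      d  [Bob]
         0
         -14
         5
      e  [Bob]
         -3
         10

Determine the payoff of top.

-8

a (Bob): min(-15, -10, 8) = -15
b (Bob): min(-10, -4) = -10
c (Bob): min(17, 15, -8, 11) = -8
M1 (Nadia): max(-15, -10, -8) = -8
d (Bob): min(0, -14, 5) = -14
e (Bob): min(-3, 10) = -3
M2 (Nadia): max(-14, -3) = -3
top (Bob): min(-8, -3) = -8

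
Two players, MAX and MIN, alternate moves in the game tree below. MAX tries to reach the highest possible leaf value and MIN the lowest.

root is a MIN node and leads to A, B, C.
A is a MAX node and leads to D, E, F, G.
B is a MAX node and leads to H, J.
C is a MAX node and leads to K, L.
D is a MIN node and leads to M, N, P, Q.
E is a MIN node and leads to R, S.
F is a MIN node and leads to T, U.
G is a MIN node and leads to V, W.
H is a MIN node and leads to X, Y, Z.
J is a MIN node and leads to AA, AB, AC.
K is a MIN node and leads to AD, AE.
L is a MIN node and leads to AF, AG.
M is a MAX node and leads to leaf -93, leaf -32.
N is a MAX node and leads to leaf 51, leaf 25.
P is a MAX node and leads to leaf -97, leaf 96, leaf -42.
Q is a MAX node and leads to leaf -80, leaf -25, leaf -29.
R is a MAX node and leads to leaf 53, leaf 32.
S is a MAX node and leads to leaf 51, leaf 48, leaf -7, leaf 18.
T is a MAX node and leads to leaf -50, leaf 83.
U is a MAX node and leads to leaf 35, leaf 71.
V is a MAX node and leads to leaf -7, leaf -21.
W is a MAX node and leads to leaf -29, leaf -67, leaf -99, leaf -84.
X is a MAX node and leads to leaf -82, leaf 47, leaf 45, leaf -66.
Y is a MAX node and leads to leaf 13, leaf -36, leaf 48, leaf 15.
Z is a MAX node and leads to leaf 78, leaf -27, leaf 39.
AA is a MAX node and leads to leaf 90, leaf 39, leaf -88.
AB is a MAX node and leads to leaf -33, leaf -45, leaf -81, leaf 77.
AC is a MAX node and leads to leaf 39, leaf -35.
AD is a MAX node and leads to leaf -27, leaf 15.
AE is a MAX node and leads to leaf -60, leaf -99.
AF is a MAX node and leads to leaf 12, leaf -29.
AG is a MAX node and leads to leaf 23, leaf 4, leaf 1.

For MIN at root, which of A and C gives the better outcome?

C

M (MAX): max(-93, -32) = -32
N (MAX): max(51, 25) = 51
P (MAX): max(-97, 96, -42) = 96
Q (MAX): max(-80, -25, -29) = -25
D (MIN): min(-32, 51, 96, -25) = -32
R (MAX): max(53, 32) = 53
S (MAX): max(51, 48, -7, 18) = 51
E (MIN): min(53, 51) = 51
T (MAX): max(-50, 83) = 83
U (MAX): max(35, 71) = 71
F (MIN): min(83, 71) = 71
V (MAX): max(-7, -21) = -7
W (MAX): max(-29, -67, -99, -84) = -29
G (MIN): min(-7, -29) = -29
A (MAX): max(-32, 51, 71, -29) = 71
AD (MAX): max(-27, 15) = 15
AE (MAX): max(-60, -99) = -60
K (MIN): min(15, -60) = -60
AF (MAX): max(12, -29) = 12
AG (MAX): max(23, 4, 1) = 23
L (MIN): min(12, 23) = 12
C (MAX): max(-60, 12) = 12
MIN prefers the lower value; A=71, C=12. C is better since 12 < 71.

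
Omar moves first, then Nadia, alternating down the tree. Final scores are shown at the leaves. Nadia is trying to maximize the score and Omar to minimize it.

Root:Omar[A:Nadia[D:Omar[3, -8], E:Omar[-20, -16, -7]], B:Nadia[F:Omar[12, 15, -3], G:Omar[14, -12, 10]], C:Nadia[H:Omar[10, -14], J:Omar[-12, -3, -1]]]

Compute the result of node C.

-12

H (Omar): min(10, -14) = -14
J (Omar): min(-12, -3, -1) = -12
C (Nadia): max(-14, -12) = -12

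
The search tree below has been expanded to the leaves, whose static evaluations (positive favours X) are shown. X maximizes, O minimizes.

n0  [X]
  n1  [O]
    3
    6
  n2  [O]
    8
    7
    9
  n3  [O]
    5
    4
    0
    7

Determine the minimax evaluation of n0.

n1 (O): min(3, 6) = 3
n2 (O): min(8, 7, 9) = 7
n3 (O): min(5, 4, 0, 7) = 0
n0 (X): max(3, 7, 0) = 7

7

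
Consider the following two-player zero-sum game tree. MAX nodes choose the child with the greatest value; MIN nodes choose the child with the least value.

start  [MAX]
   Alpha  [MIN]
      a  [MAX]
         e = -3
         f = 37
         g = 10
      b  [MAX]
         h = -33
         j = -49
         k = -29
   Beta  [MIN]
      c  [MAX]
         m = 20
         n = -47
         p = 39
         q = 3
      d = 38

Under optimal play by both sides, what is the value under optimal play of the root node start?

38

a (MAX): max(-3, 37, 10) = 37
b (MAX): max(-33, -49, -29) = -29
Alpha (MIN): min(37, -29) = -29
c (MAX): max(20, -47, 39, 3) = 39
Beta (MIN): min(39, 38) = 38
start (MAX): max(-29, 38) = 38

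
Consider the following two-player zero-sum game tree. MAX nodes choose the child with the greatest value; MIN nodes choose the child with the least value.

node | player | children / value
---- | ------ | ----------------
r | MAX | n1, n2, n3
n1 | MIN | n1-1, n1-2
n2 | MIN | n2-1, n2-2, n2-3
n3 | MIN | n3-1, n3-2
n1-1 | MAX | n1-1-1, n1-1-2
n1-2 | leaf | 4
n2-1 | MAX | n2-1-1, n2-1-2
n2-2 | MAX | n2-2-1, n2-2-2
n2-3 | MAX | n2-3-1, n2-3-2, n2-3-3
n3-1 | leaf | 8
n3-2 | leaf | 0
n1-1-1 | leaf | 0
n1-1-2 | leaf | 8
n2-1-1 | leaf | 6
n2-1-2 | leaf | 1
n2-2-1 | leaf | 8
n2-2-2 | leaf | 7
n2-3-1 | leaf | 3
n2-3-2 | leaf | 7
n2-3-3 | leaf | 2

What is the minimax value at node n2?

6

n2-1 (MAX): max(6, 1) = 6
n2-2 (MAX): max(8, 7) = 8
n2-3 (MAX): max(3, 7, 2) = 7
n2 (MIN): min(6, 8, 7) = 6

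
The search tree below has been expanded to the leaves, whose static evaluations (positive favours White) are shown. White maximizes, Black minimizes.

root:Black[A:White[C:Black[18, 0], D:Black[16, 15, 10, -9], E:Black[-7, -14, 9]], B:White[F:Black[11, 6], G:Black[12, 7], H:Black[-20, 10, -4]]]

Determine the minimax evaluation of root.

C (Black): min(18, 0) = 0
D (Black): min(16, 15, 10, -9) = -9
E (Black): min(-7, -14, 9) = -14
A (White): max(0, -9, -14) = 0
F (Black): min(11, 6) = 6
G (Black): min(12, 7) = 7
H (Black): min(-20, 10, -4) = -20
B (White): max(6, 7, -20) = 7
root (Black): min(0, 7) = 0

0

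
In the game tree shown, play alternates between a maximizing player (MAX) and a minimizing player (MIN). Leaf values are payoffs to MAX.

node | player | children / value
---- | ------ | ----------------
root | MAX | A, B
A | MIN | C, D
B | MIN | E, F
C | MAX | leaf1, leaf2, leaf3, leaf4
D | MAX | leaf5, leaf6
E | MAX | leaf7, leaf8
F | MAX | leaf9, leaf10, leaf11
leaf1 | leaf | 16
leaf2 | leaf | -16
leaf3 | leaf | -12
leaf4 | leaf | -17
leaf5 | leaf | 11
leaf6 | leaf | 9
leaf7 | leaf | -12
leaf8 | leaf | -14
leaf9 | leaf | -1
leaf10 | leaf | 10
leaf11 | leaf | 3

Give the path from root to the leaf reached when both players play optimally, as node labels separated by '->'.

C (MAX): max(16, -16, -12, -17) = 16
D (MAX): max(11, 9) = 11
A (MIN): min(16, 11) = 11
E (MAX): max(-12, -14) = -12
F (MAX): max(-1, 10, 3) = 10
B (MIN): min(-12, 10) = -12
root (MAX): max(11, -12) = 11
At root, MAX picks A (highest: 11).
At A, MIN picks D (lowest: 11).
At D, MAX picks leaf5 (highest: 11).
Terminal value 11.

root -> A -> D -> leaf5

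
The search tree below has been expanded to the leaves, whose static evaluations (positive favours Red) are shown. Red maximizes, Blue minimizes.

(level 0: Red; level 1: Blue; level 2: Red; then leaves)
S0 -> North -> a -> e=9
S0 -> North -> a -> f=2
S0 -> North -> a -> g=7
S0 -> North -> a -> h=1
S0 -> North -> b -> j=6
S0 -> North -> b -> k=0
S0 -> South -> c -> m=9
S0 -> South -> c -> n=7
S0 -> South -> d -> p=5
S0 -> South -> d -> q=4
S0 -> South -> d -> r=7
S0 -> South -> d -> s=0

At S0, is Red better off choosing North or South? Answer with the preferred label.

South

a (Red): max(9, 2, 7, 1) = 9
b (Red): max(6, 0) = 6
North (Blue): min(9, 6) = 6
c (Red): max(9, 7) = 9
d (Red): max(5, 4, 7, 0) = 7
South (Blue): min(9, 7) = 7
Red prefers the higher value; North=6, South=7. South is better since 7 > 6.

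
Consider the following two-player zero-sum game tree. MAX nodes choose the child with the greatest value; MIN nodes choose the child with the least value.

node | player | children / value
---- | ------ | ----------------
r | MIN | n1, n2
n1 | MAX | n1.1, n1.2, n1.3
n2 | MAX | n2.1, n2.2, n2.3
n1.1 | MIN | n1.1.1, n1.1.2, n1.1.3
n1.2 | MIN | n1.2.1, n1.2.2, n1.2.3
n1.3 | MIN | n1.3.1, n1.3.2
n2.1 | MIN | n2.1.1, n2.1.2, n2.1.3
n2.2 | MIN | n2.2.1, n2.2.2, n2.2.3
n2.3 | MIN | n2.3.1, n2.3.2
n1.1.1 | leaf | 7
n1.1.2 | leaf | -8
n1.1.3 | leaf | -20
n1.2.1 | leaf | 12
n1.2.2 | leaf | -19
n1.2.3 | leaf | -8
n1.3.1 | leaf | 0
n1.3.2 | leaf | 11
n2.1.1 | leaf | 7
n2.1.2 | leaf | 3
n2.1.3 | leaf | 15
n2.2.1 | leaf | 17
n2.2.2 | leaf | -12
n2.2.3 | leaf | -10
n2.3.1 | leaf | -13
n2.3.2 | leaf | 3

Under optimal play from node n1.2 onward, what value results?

-19

n1.2 (MIN): min(12, -19, -8) = -19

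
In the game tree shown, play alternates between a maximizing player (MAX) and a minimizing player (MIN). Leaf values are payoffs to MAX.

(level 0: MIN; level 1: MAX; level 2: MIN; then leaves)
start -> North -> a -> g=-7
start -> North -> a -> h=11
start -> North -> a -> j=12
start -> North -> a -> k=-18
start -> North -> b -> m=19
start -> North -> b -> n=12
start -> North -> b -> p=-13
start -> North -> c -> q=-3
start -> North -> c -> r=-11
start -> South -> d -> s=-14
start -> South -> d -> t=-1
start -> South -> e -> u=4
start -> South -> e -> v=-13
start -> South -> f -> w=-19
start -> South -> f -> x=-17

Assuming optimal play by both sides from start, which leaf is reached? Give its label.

v

a (MIN): min(-7, 11, 12, -18) = -18
b (MIN): min(19, 12, -13) = -13
c (MIN): min(-3, -11) = -11
North (MAX): max(-18, -13, -11) = -11
d (MIN): min(-14, -1) = -14
e (MIN): min(4, -13) = -13
f (MIN): min(-19, -17) = -19
South (MAX): max(-14, -13, -19) = -13
start (MIN): min(-11, -13) = -13
At start, MIN picks South (lowest: -13).
At South, MAX picks e (highest: -13).
At e, MIN picks v (lowest: -13).
Terminal value -13.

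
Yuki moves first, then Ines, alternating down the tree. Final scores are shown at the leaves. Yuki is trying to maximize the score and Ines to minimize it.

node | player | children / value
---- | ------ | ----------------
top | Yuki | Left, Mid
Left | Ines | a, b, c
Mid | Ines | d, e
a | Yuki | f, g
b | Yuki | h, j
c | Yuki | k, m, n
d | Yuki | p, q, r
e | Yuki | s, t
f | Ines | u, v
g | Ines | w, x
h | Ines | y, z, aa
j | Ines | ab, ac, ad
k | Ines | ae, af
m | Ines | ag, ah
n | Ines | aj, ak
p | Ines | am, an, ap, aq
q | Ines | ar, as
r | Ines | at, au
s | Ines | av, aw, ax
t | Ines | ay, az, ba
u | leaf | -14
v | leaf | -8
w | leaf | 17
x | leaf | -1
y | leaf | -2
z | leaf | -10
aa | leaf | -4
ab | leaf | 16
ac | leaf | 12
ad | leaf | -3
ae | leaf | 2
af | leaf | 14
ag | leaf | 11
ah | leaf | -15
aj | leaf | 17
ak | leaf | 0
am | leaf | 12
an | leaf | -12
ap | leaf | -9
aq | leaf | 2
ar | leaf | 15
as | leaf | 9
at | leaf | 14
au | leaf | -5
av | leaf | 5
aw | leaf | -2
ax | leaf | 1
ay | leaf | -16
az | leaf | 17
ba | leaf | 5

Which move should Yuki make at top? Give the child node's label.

f (Ines): min(-14, -8) = -14
g (Ines): min(17, -1) = -1
a (Yuki): max(-14, -1) = -1
h (Ines): min(-2, -10, -4) = -10
j (Ines): min(16, 12, -3) = -3
b (Yuki): max(-10, -3) = -3
k (Ines): min(2, 14) = 2
m (Ines): min(11, -15) = -15
n (Ines): min(17, 0) = 0
c (Yuki): max(2, -15, 0) = 2
Left (Ines): min(-1, -3, 2) = -3
p (Ines): min(12, -12, -9, 2) = -12
q (Ines): min(15, 9) = 9
r (Ines): min(14, -5) = -5
d (Yuki): max(-12, 9, -5) = 9
s (Ines): min(5, -2, 1) = -2
t (Ines): min(-16, 17, 5) = -16
e (Yuki): max(-2, -16) = -2
Mid (Ines): min(9, -2) = -2
top (Yuki): max(-3, -2) = -2
Yuki at top wants the highest of {Left=-3, Mid=-2}, so chooses Mid.

Mid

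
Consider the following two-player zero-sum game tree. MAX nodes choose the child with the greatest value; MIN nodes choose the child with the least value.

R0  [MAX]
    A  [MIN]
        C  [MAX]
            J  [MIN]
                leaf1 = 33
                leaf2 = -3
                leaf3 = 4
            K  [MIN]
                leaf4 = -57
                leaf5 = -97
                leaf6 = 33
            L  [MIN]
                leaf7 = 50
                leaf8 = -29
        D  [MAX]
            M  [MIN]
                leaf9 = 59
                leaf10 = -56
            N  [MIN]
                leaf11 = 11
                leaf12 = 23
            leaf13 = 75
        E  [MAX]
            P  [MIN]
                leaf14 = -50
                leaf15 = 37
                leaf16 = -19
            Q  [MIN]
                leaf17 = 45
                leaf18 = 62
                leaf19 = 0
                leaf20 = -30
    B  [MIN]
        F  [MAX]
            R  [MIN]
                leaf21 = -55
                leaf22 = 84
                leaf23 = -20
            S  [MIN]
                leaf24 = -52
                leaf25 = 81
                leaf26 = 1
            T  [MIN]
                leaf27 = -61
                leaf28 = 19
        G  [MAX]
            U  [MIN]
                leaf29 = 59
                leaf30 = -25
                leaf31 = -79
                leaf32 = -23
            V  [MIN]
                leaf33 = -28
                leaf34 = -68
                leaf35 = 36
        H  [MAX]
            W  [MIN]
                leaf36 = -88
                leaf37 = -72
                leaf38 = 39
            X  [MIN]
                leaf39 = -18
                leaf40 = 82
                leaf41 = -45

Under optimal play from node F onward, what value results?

R (MIN): min(-55, 84, -20) = -55
S (MIN): min(-52, 81, 1) = -52
T (MIN): min(-61, 19) = -61
F (MAX): max(-55, -52, -61) = -52

-52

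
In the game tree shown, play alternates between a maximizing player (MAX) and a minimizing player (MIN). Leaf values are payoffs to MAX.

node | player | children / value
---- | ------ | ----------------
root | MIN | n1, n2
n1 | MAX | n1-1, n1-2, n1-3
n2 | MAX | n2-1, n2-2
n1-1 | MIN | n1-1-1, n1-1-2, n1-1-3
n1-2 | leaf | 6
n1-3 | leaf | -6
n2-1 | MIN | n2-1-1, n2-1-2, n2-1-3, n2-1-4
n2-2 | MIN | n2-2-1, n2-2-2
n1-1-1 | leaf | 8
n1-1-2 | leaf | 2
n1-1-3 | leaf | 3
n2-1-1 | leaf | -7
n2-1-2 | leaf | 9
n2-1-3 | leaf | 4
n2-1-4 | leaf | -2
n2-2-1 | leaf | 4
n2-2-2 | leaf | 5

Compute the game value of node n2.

n2-1 (MIN): min(-7, 9, 4, -2) = -7
n2-2 (MIN): min(4, 5) = 4
n2 (MAX): max(-7, 4) = 4

4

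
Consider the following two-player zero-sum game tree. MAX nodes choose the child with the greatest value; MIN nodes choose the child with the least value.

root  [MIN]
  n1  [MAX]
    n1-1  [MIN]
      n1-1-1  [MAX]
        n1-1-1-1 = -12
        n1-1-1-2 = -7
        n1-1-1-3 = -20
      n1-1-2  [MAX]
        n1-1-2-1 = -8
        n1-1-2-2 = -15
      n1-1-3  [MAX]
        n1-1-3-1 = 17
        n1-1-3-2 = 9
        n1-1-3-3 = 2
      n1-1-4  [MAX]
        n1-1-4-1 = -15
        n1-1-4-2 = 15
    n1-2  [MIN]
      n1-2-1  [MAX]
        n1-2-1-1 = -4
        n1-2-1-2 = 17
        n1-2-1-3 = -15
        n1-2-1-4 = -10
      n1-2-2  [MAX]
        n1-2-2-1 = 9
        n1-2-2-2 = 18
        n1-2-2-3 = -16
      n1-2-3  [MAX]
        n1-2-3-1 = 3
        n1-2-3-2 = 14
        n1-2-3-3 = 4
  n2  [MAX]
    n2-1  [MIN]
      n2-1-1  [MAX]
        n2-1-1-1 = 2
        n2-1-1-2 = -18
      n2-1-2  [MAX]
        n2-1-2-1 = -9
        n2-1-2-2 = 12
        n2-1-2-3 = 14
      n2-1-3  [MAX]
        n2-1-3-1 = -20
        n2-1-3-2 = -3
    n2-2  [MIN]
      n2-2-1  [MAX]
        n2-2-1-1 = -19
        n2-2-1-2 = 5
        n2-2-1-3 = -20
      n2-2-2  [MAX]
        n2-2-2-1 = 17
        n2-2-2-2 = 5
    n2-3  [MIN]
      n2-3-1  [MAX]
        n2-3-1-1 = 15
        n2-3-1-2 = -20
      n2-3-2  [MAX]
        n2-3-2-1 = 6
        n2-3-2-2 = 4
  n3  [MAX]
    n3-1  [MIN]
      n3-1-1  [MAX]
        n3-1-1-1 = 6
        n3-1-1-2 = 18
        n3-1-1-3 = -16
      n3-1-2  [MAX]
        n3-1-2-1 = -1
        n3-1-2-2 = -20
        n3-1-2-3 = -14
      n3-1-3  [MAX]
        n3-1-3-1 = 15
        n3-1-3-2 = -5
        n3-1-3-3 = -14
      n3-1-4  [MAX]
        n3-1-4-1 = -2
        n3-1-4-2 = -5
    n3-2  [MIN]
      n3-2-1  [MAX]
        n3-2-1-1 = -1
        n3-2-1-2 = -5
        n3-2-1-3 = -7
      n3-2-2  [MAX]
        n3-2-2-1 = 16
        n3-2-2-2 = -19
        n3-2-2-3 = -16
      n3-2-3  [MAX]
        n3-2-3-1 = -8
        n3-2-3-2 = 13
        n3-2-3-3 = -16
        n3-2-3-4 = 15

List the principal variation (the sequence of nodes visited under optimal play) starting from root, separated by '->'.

n1-1-1 (MAX): max(-12, -7, -20) = -7
n1-1-2 (MAX): max(-8, -15) = -8
n1-1-3 (MAX): max(17, 9, 2) = 17
n1-1-4 (MAX): max(-15, 15) = 15
n1-1 (MIN): min(-7, -8, 17, 15) = -8
n1-2-1 (MAX): max(-4, 17, -15, -10) = 17
n1-2-2 (MAX): max(9, 18, -16) = 18
n1-2-3 (MAX): max(3, 14, 4) = 14
n1-2 (MIN): min(17, 18, 14) = 14
n1 (MAX): max(-8, 14) = 14
n2-1-1 (MAX): max(2, -18) = 2
n2-1-2 (MAX): max(-9, 12, 14) = 14
n2-1-3 (MAX): max(-20, -3) = -3
n2-1 (MIN): min(2, 14, -3) = -3
n2-2-1 (MAX): max(-19, 5, -20) = 5
n2-2-2 (MAX): max(17, 5) = 17
n2-2 (MIN): min(5, 17) = 5
n2-3-1 (MAX): max(15, -20) = 15
n2-3-2 (MAX): max(6, 4) = 6
n2-3 (MIN): min(15, 6) = 6
n2 (MAX): max(-3, 5, 6) = 6
n3-1-1 (MAX): max(6, 18, -16) = 18
n3-1-2 (MAX): max(-1, -20, -14) = -1
n3-1-3 (MAX): max(15, -5, -14) = 15
n3-1-4 (MAX): max(-2, -5) = -2
n3-1 (MIN): min(18, -1, 15, -2) = -2
n3-2-1 (MAX): max(-1, -5, -7) = -1
n3-2-2 (MAX): max(16, -19, -16) = 16
n3-2-3 (MAX): max(-8, 13, -16, 15) = 15
n3-2 (MIN): min(-1, 16, 15) = -1
n3 (MAX): max(-2, -1) = -1
root (MIN): min(14, 6, -1) = -1
At root, MIN picks n3 (lowest: -1).
At n3, MAX picks n3-2 (highest: -1).
At n3-2, MIN picks n3-2-1 (lowest: -1).
At n3-2-1, MAX picks n3-2-1-1 (highest: -1).
Terminal value -1.

root -> n3 -> n3-2 -> n3-2-1 -> n3-2-1-1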